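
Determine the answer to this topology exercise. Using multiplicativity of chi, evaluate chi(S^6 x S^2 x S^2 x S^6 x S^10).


chi is multiplicative: chi(X x Y) = chi(X) chi(Y).
Each even-dim sphere has chi = 2. There are 5 factors.
chi = 2^5 = 32

32


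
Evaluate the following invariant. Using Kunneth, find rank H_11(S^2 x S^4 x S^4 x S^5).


Each S^d has Poincare polynomial 1 + t^d.
The product S^2 x S^4 x S^4 x S^5 has Poincare polynomial prod(1+t^d_i).
Expanding: b_0=1, b_2=1, b_4=2, b_5=1, b_6=2, b_7=1, b_8=1, b_9=2, b_10=1, b_11=2, b_13=1, b_15=1.
b_11 = 2

2


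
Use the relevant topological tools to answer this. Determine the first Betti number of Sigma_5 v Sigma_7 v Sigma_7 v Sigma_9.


For a wedge X v Y: reduced H_k(X v Y) = H_k(X) + H_k(Y).
Each Sigma_g contributes b_1 = 2g.
b_1 = 10 + 14 + 14 + 18 = 56

56


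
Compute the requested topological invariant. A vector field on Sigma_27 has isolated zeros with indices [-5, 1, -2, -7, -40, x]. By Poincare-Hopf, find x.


Poincare-Hopf: sum of indices = chi(M).
chi(Sigma_27) = 2 - 2*27 = -52.
Sum of known indices = -53.
x = chi - (sum known) = -52 - (-53) = 1

1


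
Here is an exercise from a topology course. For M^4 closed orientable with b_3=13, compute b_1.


Poincare duality for closed orientable n-manifolds: b_k = b_{n-k}.
Here n = 4, so b_1 = b_3 = 13

13


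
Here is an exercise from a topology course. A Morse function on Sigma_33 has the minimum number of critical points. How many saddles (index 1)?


A perfect Morse function has m_k = b_k.
For Sigma_33: b_0=1, b_1=2g=66, b_2=1.
Saddles m_1 = 2g = 66

66


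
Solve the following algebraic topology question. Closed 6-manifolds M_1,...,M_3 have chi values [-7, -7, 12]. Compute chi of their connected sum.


For n-manifolds: chi(A#B) = chi(A) + chi(B) - chi(S^6).
chi(S^6) = 1 + (-1)^6 = 2.
chi(#) = (sum chi_i) - (3-1)*chi(S^6) = -2 - 2*2 = -6

-6


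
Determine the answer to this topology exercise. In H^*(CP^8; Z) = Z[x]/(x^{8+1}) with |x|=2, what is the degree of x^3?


|x| = 2 in H^*(CP^n).
|x^3| = 3 * |x| = 3 * 2 = 6

6


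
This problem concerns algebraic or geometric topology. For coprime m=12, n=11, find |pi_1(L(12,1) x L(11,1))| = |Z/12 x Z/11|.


pi_1(X x Y) = pi_1(X) x pi_1(Y).
pi_1(L(12,1)) = Z/12, pi_1(L(11,1)) = Z/11.
|Z/12 x Z/11| = 12 * 11 = 132

132


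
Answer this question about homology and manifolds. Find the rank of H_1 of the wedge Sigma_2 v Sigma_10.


For a wedge: H_1(A v B) = H_1(A) + H_1(B).
b_1(Sigma_2) = 4, b_1(Sigma_10) = 20.
b_1 = 4 + 20 = 24

24


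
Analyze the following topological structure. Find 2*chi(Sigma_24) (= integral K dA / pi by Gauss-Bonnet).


Gauss-Bonnet: integral K dA = 2*pi*chi(M).
chi(Sigma_24) = 2 - 2*24 = -46.
(integral K dA)/pi = 2*chi = 2*(-46) = -92

-92


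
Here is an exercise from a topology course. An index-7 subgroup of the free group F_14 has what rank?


Nielsen-Schreier: an index-n subgroup of F_r is free of rank 1 + n(r-1).
Equivalently: chi(cover) = n*chi(base); chi(vee_r S^1) = 1 - 14 = -13.
chi(E) = 7*(-13) = -91; rank = 1 - chi(E) = 1 - (-91) = 92.
rank = 1 + 7*(14-1) = 1 + 91 = 92

92


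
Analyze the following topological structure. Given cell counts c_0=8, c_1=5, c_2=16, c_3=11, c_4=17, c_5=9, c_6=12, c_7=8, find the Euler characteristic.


chi = sum_k (-1)^k c_k.
= (-1)^0*8 + (-1)^1*5 + (-1)^2*16 + (-1)^3*11 + (-1)^4*17 + (-1)^5*9 + (-1)^6*12 + (-1)^7*8
= (8) + (-5) + (16) + (-11) + (17) + (-9) + (12) + (-8)
= 20

20


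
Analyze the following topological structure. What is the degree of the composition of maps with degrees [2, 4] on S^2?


Degree is multiplicative: deg(composition) = product of degrees.
= (2) * (4) = 8

8


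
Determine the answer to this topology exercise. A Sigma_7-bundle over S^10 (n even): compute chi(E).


chi(S^10) = 2 (n even), chi(Sigma_7) = 2 - 2*7 = -12.
chi(E) = 2 * (-12) = -24

-24


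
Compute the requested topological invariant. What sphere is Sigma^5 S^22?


Each suspension raises dimension by 1: Sigma S^n = S^{n+1}.
Sigma^5 S^22 = S^{22+5} = S^27

27


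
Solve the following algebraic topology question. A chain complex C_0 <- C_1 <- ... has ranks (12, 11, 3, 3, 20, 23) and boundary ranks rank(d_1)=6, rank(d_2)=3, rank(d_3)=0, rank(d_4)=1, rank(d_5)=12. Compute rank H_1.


rank H_k = rank(ker d_k) - rank(im d_{k+1}).
rank(ker d_1) = rank(C_1) - rank(d_1) = 11 - 6 = 5.
rank(im d_{1+1}) = 3.
rank H_1 = 5 - 3 = 2

2


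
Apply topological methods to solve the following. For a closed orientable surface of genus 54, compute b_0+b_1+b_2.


For Sigma_54: b_0 = 1, b_1 = 2g = 108, b_2 = 1.
Total = 1 + 108 + 1 = 110

110


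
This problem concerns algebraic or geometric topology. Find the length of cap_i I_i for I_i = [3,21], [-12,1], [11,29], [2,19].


Intersection = [max(a_i), min(b_i)] = [11, 1].
Since 11 > 1, the intersection is empty.
Length = 0

0


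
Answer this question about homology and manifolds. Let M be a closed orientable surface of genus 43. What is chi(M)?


For a closed orientable surface of genus g: chi = 2 - 2g.
Here g = 43.
chi = 2 - 2*43 = 2 - 86 = -84

-84


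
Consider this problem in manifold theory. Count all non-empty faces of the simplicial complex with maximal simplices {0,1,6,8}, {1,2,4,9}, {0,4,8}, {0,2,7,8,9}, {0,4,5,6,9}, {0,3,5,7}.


Each maximal simplex on m vertices has 2^m - 1 nonempty faces.
Take the union (dedupe shared faces).
Total distinct faces = 90

90


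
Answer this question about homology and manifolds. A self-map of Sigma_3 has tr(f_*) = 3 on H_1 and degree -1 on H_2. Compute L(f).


L(f) = tr(f_0*) - tr(f_1*) + tr(f_2*).
= 1 - (3) + (-1)
= -3

-3


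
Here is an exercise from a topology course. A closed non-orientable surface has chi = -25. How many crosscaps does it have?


chi = 2 - k for closed non-orientable surfaces with k crosscaps.
-25 = 2 - k
k = 2 - (-25) = 27

27


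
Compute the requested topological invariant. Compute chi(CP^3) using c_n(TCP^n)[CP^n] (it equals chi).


For any closed oriented manifold, <e(TM),[M]> = chi(M).
chi(CP^3) = 3+1 = 4

4


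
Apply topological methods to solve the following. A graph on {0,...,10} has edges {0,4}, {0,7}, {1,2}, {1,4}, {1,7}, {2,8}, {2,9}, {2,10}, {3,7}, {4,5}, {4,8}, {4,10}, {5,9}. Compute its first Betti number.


b_1 = E - V + (number of components).
E = 13, V = 11, components = 2.
b_1 = 13 - 11 + 2 = 4

4


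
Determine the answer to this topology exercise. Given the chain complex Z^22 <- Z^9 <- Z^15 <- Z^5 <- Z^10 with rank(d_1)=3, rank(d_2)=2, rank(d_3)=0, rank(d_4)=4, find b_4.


rank H_k = rank(ker d_k) - rank(im d_{k+1}).
rank(ker d_4) = rank(C_4) - rank(d_4) = 10 - 4 = 6.
rank(im d_{4+1}) = 0.
rank H_4 = 6 - 0 = 6

6


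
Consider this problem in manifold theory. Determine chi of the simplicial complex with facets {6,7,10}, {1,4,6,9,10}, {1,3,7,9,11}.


Enumerate all faces; f-vector: f_0=8, f_1=21, f_2=21, f_3=10, f_4=2.
chi = sum (-1)^k f_k = 0

0


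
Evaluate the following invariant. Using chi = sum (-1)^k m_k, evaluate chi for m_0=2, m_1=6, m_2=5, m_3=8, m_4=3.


Morse theory: chi(M) = sum_k (-1)^k m_k where m_k = #(index-k critical points).
= (2) + (-6) + (5) + (-8) + (3) = -4

-4


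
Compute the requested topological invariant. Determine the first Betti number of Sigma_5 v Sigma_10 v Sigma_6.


For a wedge X v Y: reduced H_k(X v Y) = H_k(X) + H_k(Y).
Each Sigma_g contributes b_1 = 2g.
b_1 = 10 + 20 + 12 = 42

42


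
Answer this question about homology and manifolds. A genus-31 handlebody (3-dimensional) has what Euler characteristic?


A genus-g handlebody deformation retracts to a wedge of g circles.
chi(vee_g S^1) = 1 - g.
chi(H_31) = 1 - 31 = -30

-30


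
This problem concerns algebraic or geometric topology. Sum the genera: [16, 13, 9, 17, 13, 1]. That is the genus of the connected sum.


Genus is additive under connected sum of orientable surfaces.
g = 16 + 13 + 9 + 17 + 13 + 1 = 69

69


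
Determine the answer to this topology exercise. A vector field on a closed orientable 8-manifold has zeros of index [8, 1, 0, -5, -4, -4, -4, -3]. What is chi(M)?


Poincare-Hopf: chi(M) = sum of indices of zeros.
chi = (8) + (1) + (0) + (-5) + (-4) + (-4) + (-4) + (-3) = -11

-11


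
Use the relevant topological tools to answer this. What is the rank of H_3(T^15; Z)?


By the Kunneth formula, b_k(T^n) = C(n,k).
b_3(T^15) = C(15,3).
C(15,3) = 15!/(3!*12!) = 455

455


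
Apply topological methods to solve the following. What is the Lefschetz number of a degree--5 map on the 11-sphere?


On S^11: L(f) = tr(f_0*) + (-1)^11 tr(f_11*) = 1 + (-1)^11 * deg(f).
L(f) = 1 + (-1)^11 * -5 = 1 + 5 = 6

6


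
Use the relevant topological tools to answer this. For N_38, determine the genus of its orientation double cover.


chi(N_38) = 2 - 38 = -36.
Double cover: chi(Sigma_g) = 2 * chi(N_38) = 2*(-36) = -72.
2 - 2g = -72, so g = (2 - (-72))/2 = 74/2 = 37

37


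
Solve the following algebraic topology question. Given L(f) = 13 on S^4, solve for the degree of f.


L(f) = 1 + (-1)^4 deg(f) on S^4.
13 = 1 + (-1)^4 * deg(f)
(-1)^4 * deg(f) = 12
deg(f) = 12

12


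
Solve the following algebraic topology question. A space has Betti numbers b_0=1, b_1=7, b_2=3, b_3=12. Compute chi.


chi = sum_k (-1)^k b_k.
= (1) + (-7) + (3) + (-12)
= -15

-15


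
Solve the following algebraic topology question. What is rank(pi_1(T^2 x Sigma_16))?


pi_1(A x B) = pi_1(A) x pi_1(B); rank of abelianization = b_1.
b_1(T^2) = 2, b_1(Sigma_16) = 2*16 = 32.
b_1(product) = 2 + 32 = 34

34


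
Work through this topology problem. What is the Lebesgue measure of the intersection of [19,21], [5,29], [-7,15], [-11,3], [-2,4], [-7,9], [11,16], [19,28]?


Intersection = [max(a_i), min(b_i)] = [19, 3].
Since 19 > 3, the intersection is empty.
Length = 0

0


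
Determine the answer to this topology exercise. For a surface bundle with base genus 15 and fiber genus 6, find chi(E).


For a fiber bundle F -> E -> B (with CW structure): chi(E) = chi(B) * chi(F).
chi(Sigma_15) = -28, chi(Sigma_6) = -10.
chi(E) = (-28) * (-10) = 280

280


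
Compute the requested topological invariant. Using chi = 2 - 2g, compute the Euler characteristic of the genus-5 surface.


For a closed orientable surface of genus g: chi = 2 - 2g.
Here g = 5.
chi = 2 - 2*5 = 2 - 10 = -8

-8


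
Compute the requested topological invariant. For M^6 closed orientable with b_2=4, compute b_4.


Poincare duality for closed orientable n-manifolds: b_k = b_{n-k}.
Here n = 6, so b_4 = b_2 = 4

4


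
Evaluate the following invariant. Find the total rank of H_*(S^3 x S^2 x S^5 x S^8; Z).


Total Betti number is multiplicative under products.
Each S^d (d>=1) has total Betti number 2.
There are 4 sphere factors.
Total = 2^4 = 16

16


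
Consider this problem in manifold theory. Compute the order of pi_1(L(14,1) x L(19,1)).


pi_1(X x Y) = pi_1(X) x pi_1(Y).
pi_1(L(14,1)) = Z/14, pi_1(L(19,1)) = Z/19.
|Z/14 x Z/19| = 14 * 19 = 266

266


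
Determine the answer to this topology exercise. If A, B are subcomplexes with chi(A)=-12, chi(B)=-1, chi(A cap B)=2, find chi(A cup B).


chi(A cup B) = chi(A) + chi(B) - chi(A cap B)
= -12 + (-1) - (2)
= -15

-15


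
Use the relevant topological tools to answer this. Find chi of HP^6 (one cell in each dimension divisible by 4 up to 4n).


HP^6 has one cell in each dimension 0, 4, ..., 4*6 (6+1 cells, all even-dim).
chi = 6 + 1 = 7

7


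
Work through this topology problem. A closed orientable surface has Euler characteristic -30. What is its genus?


chi = 2 - 2g for closed orientable surfaces.
-30 = 2 - 2g
2g = 2 - (-30) = 32
g = 16

16


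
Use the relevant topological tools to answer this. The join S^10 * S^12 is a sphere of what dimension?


Join of spheres: S^m * S^n = S^{m+n+1}.
dim = 10 + 12 + 1 = 23

23


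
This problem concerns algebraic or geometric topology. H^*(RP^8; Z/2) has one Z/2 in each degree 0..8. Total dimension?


H^k(RP^8; Z/2) = Z/2 for each 0 <= k <= 8.
Total dimension = 8 + 1 = 9

9


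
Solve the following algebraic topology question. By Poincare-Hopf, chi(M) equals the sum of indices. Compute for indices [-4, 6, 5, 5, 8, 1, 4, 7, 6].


Poincare-Hopf: chi(M) = sum of indices of zeros.
chi = (-4) + (6) + (5) + (5) + (8) + (1) + (4) + (7) + (6) = 38

38


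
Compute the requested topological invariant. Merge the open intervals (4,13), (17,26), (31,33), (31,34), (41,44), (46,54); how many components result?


Sort and merge overlapping open intervals.
Merged: (4,13), (17,26), (31,34), (41,44), (46,54).
Number of components = 5

5


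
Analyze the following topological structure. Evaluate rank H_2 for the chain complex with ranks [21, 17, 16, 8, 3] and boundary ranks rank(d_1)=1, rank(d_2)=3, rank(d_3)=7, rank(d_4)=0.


rank H_k = rank(ker d_k) - rank(im d_{k+1}).
rank(ker d_2) = rank(C_2) - rank(d_2) = 16 - 3 = 13.
rank(im d_{2+1}) = 7.
rank H_2 = 13 - 7 = 6

6


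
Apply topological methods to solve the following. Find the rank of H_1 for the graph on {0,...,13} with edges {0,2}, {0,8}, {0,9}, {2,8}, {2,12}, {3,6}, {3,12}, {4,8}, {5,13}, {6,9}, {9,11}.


b_1 = E - V + (number of components).
E = 11, V = 14, components = 5.
b_1 = 11 - 14 + 5 = 2

2


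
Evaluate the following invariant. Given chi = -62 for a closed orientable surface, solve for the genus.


chi = 2 - 2g for closed orientable surfaces.
-62 = 2 - 2g
2g = 2 - (-62) = 64
g = 32

32


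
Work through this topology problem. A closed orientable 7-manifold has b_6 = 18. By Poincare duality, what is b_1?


Poincare duality for closed orientable n-manifolds: b_k = b_{n-k}.
Here n = 7, so b_1 = b_6 = 18

18


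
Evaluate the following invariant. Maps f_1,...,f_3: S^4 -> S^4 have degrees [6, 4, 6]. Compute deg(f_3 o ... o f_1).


Degree is multiplicative: deg(composition) = product of degrees.
= (6) * (4) * (6) = 144

144


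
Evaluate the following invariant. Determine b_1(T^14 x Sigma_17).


pi_1(A x B) = pi_1(A) x pi_1(B); rank of abelianization = b_1.
b_1(T^14) = 14, b_1(Sigma_17) = 2*17 = 34.
b_1(product) = 14 + 34 = 48

48


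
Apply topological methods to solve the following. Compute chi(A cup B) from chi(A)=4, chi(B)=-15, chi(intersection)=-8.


chi(A cup B) = chi(A) + chi(B) - chi(A cap B)
= 4 + (-15) - (-8)
= -3

-3


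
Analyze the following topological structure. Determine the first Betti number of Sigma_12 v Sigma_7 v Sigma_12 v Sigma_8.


For a wedge X v Y: reduced H_k(X v Y) = H_k(X) + H_k(Y).
Each Sigma_g contributes b_1 = 2g.
b_1 = 24 + 14 + 24 + 16 = 78

78


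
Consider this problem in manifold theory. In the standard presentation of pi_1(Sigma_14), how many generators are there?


Standard presentation: pi_1(Sigma_g) = <a_1,b_1,...,a_g,b_g | [a_1,b_1]...[a_g,b_g] = 1>.
Number of generators = 2g = 2*14 = 28

28


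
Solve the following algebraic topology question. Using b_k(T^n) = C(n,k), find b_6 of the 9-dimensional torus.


By the Kunneth formula, b_k(T^n) = C(n,k).
b_6(T^9) = C(9,6).
C(9,6) = 9!/(6!*3!) = 84

84


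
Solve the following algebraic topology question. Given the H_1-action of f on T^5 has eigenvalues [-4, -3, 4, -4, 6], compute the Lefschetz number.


For a torus self-map: L(f) = det(I - A) where A acts on H_1.
L(f) = (1--4) * (1--3) * (1-4) * (1--4) * (1-6) = 5 * 4 * -3 * 5 * -5 = 1500

1500


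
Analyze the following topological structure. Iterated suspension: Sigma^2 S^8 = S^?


Each suspension raises dimension by 1: Sigma S^n = S^{n+1}.
Sigma^2 S^8 = S^{8+2} = S^10

10


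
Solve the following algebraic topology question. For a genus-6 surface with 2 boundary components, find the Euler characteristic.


For a compact orientable surface with genus g and b boundary components: chi = 2 - 2g - b.
chi = 2 - 2*6 - 2 = 2 - 12 - 2 = -12

-12


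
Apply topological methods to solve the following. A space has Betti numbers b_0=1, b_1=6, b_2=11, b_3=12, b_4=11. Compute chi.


chi = sum_k (-1)^k b_k.
= (1) + (-6) + (11) + (-12) + (11)
= 5

5


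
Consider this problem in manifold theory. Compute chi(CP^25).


CP^25 has one cell in each even dimension 0, 2, ..., 2*25 (25+1 cells total).
All cells are even-dimensional, so chi = number of cells.
chi = 25 + 1 = 26

26


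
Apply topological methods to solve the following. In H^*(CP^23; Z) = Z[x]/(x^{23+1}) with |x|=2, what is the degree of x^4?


|x| = 2 in H^*(CP^n).
|x^4| = 4 * |x| = 4 * 2 = 8

8


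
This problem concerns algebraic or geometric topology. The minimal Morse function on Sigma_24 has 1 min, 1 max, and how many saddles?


A perfect Morse function has m_k = b_k.
For Sigma_24: b_0=1, b_1=2g=48, b_2=1.
Saddles m_1 = 2g = 48

48


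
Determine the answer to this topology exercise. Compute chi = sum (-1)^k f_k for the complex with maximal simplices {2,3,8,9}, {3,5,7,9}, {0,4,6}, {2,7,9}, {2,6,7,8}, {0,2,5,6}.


Enumerate all faces; f-vector: f_0=9, f_1=23, f_2=18, f_3=4.
chi = sum (-1)^k f_k = 0

0


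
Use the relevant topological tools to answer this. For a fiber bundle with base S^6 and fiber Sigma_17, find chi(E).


chi(S^6) = 2 (n even), chi(Sigma_17) = 2 - 2*17 = -32.
chi(E) = 2 * (-32) = -64

-64


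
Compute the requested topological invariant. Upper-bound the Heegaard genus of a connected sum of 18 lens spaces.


Heegaard genus satisfies g(A#B) <= g(A) + g(B).
Each lens space has g = 1.
Upper bound: 18 * 1 = 18

18


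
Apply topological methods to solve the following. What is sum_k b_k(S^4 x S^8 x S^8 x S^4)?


Total Betti number is multiplicative under products.
Each S^d (d>=1) has total Betti number 2.
There are 4 sphere factors.
Total = 2^4 = 16

16


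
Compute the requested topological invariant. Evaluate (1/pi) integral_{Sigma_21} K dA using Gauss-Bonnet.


Gauss-Bonnet: integral K dA = 2*pi*chi(M).
chi(Sigma_21) = 2 - 2*21 = -40.
(integral K dA)/pi = 2*chi = 2*(-40) = -80

-80


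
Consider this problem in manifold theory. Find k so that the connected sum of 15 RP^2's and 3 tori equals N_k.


Since a >= 1, the sum is non-orientable; each T^2 can be replaced by RP^2 # RP^2 (since T^2#RP^2 = 3RP^2).
Total crosscaps k = 15 + 2*3 = 21.
Check via chi: chi = 15*1 + 3*0 - (15+3-1)*2 = -19 = 2 - k = -19. Consistent.

21


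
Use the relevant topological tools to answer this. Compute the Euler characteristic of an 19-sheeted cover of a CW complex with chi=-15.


For a finite covering: chi(E) = (number of sheets) * chi(B).
chi(E) = 19 * (-15) = -285

-285


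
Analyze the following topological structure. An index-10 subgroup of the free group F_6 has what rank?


Nielsen-Schreier: an index-n subgroup of F_r is free of rank 1 + n(r-1).
Equivalently: chi(cover) = n*chi(base); chi(vee_r S^1) = 1 - 6 = -5.
chi(E) = 10*(-5) = -50; rank = 1 - chi(E) = 1 - (-50) = 51.
rank = 1 + 10*(6-1) = 1 + 50 = 51

51


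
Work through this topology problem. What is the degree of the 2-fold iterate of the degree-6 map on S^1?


deg(f) = 6. Degree is multiplicative: deg(f^2) = (deg f)^2.
deg(f^2) = (6)^2 = 36

36


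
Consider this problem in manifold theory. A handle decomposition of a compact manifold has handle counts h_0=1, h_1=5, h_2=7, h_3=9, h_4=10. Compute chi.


Handles of index k contribute (-1)^k to chi (same as CW cells).
chi = (1) + (-5) + (7) + (-9) + (10) = 4

4


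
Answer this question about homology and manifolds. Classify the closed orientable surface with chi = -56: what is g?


chi = 2 - 2g for closed orientable surfaces.
-56 = 2 - 2g
2g = 2 - (-56) = 58
g = 29

29


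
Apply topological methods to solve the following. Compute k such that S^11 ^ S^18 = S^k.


S^m ^ S^n = S^{m+n}.
k = 11 + 18 = 29

29


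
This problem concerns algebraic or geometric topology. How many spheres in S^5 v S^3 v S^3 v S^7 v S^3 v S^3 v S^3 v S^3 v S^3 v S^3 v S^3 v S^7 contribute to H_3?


For a wedge of spheres, H_k (k>0) is free on one generator per sphere of dimension k.
Spheres of dimension 3: count = 9.
b_3 = 9

9


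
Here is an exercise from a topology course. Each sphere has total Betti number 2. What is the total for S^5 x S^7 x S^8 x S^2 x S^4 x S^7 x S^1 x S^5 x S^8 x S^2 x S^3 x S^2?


Total Betti number is multiplicative under products.
Each S^d (d>=1) has total Betti number 2.
There are 12 sphere factors.
Total = 2^12 = 4096

4096


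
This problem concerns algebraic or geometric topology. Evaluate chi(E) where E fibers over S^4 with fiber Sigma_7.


chi(S^4) = 2 (n even), chi(Sigma_7) = 2 - 2*7 = -12.
chi(E) = 2 * (-12) = -24

-24


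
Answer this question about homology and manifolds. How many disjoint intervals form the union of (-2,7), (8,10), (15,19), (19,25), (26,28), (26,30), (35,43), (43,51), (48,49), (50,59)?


Sort and merge overlapping open intervals.
Merged: (-2,7), (8,10), (15,19), (19,25), (26,30), (35,43), (43,59).
Number of components = 7

7


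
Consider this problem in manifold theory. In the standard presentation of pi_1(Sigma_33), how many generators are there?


Standard presentation: pi_1(Sigma_g) = <a_1,b_1,...,a_g,b_g | [a_1,b_1]...[a_g,b_g] = 1>.
Number of generators = 2g = 2*33 = 66

66


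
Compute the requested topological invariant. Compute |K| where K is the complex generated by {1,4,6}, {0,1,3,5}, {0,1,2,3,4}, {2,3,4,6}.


Each maximal simplex on m vertices has 2^m - 1 nonempty faces.
Take the union (dedupe shared faces).
Total distinct faces = 49

49


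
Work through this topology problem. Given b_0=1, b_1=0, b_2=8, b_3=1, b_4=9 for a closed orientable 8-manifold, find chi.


By Poincare duality b_k = b_{8-k}, so full Betti numbers: b_0=1, b_1=0, b_2=8, b_3=1, b_4=9, b_5=1, b_6=8, b_7=0, b_8=1.
chi = sum (-1)^k b_k = 25

25


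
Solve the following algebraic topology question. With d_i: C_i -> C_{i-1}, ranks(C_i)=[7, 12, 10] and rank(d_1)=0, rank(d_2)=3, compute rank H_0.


rank H_k = rank(ker d_k) - rank(im d_{k+1}).
rank(ker d_0) = rank(C_0) - rank(d_0) = 7 - 0 = 7.
rank(im d_{0+1}) = 0.
rank H_0 = 7 - 0 = 7

7


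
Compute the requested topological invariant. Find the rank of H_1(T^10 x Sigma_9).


pi_1(A x B) = pi_1(A) x pi_1(B); rank of abelianization = b_1.
b_1(T^10) = 10, b_1(Sigma_9) = 2*9 = 18.
b_1(product) = 10 + 18 = 28

28


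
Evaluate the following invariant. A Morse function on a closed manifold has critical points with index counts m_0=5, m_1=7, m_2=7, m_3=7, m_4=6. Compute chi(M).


Morse theory: chi(M) = sum_k (-1)^k m_k where m_k = #(index-k critical points).
= (5) + (-7) + (7) + (-7) + (6) = 4

4


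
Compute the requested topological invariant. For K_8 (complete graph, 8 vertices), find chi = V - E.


K_8: V = 8, E = C(8,2) = 28.
chi = V - E = 8 - 28 = -20

-20


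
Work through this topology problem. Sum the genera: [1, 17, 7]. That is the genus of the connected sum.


Genus is additive under connected sum of orientable surfaces.
g = 1 + 17 + 7 = 25

25


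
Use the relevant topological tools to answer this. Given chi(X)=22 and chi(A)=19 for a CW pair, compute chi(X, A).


Relative Euler characteristic: chi(X, A) = chi(X) - chi(A).
= 22 - (19) = 3

3


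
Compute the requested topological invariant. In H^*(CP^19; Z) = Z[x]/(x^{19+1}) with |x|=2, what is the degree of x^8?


|x| = 2 in H^*(CP^n).
|x^8| = 8 * |x| = 8 * 2 = 16

16


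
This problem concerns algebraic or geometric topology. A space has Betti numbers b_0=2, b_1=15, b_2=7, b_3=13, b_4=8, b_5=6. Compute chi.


chi = sum_k (-1)^k b_k.
= (2) + (-15) + (7) + (-13) + (8) + (-6)
= -17

-17


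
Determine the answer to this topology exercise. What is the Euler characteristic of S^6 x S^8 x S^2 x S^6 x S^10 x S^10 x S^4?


chi is multiplicative: chi(X x Y) = chi(X) chi(Y).
Each even-dim sphere has chi = 2. There are 7 factors.
chi = 2^7 = 128

128


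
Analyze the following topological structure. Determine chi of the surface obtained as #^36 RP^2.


For a non-orientable closed surface with k crosscaps: chi = 2 - k.
Here k = 36.
chi = 2 - 36 = -34

-34


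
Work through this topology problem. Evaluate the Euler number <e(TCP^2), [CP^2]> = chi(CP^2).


For any closed oriented manifold, <e(TM),[M]> = chi(M).
chi(CP^2) = 2+1 = 3

3


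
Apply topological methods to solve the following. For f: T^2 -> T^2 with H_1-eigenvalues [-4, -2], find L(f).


For a torus self-map: L(f) = det(I - A) where A acts on H_1.
L(f) = (1--4) * (1--2) = 5 * 3 = 15

15


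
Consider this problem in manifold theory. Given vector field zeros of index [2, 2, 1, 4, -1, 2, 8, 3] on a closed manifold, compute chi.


Poincare-Hopf: chi(M) = sum of indices of zeros.
chi = (2) + (2) + (1) + (4) + (-1) + (2) + (8) + (3) = 21

21


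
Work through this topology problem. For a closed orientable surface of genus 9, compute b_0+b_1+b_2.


For Sigma_9: b_0 = 1, b_1 = 2g = 18, b_2 = 1.
Total = 1 + 18 + 1 = 20

20


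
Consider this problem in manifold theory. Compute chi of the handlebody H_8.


A genus-g handlebody deformation retracts to a wedge of g circles.
chi(vee_g S^1) = 1 - g.
chi(H_8) = 1 - 8 = -7

-7


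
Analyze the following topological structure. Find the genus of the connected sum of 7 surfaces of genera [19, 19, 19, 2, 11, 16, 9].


Genus is additive under connected sum of orientable surfaces.
g = 19 + 19 + 19 + 2 + 11 + 16 + 9 = 95

95


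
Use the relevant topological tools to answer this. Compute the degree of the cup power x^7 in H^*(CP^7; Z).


|x| = 2 in H^*(CP^n).
|x^7| = 7 * |x| = 7 * 2 = 14

14


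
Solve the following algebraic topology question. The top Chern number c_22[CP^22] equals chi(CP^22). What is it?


For any closed oriented manifold, <e(TM),[M]> = chi(M).
chi(CP^22) = 22+1 = 23

23


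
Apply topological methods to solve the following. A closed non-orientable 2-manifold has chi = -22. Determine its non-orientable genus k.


chi = 2 - k for closed non-orientable surfaces with k crosscaps.
-22 = 2 - k
k = 2 - (-22) = 24

24


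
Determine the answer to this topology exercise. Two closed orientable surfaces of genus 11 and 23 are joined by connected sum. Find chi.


chi(Sigma_11) = 2 - 2*11 = -20
chi(Sigma_23) = 2 - 2*23 = -44
For surfaces: chi(A#B) = chi(A) + chi(B) - 2.
chi = -20 + -44 - 2 = -66

-66


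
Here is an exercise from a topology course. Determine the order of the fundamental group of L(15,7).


pi_1(L(p,q)) = Z/pZ for any q coprime to p.
|pi_1(L(15,7))| = 15

15


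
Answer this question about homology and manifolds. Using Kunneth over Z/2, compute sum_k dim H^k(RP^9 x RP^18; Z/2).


dim H^*(RP^n; Z/2) = n+1 (one Z/2 in each degree 0..n).
Total Betti number is multiplicative.
Total = (9+1) * (18+1) = 10 * 19 = 190

190


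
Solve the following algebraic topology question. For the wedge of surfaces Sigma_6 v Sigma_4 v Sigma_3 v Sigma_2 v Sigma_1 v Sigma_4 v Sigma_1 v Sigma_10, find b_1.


For a wedge X v Y: reduced H_k(X v Y) = H_k(X) + H_k(Y).
Each Sigma_g contributes b_1 = 2g.
b_1 = 12 + 8 + 6 + 4 + 2 + 8 + 2 + 20 = 62

62


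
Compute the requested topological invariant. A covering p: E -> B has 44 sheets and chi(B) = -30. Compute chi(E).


For a finite covering: chi(E) = (number of sheets) * chi(B).
chi(E) = 44 * (-30) = -1320

-1320


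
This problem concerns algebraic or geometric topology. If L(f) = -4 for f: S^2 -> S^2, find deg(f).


L(f) = 1 + (-1)^2 deg(f) on S^2.
-4 = 1 + (-1)^2 * deg(f)
(-1)^2 * deg(f) = -5
deg(f) = -5

-5


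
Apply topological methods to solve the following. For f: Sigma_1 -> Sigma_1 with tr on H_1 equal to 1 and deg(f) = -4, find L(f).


L(f) = tr(f_0*) - tr(f_1*) + tr(f_2*).
= 1 - (1) + (-4)
= -4

-4


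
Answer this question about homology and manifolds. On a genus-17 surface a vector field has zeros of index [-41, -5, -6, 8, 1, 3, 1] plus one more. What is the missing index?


Poincare-Hopf: sum of indices = chi(M).
chi(Sigma_17) = 2 - 2*17 = -32.
Sum of known indices = -39.
x = chi - (sum known) = -32 - (-39) = 7

7


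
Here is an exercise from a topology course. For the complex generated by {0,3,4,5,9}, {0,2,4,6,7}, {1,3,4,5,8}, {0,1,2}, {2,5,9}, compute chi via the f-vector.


Enumerate all faces; f-vector: f_0=10, f_1=30, f_2=31, f_3=15, f_4=3.
chi = sum (-1)^k f_k = -1

-1


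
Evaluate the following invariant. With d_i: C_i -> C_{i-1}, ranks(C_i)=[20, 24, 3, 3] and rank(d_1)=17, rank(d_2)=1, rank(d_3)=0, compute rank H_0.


rank H_k = rank(ker d_k) - rank(im d_{k+1}).
rank(ker d_0) = rank(C_0) - rank(d_0) = 20 - 0 = 20.
rank(im d_{0+1}) = 17.
rank H_0 = 20 - 17 = 3

3


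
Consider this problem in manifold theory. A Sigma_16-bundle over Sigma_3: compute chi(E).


For a fiber bundle F -> E -> B (with CW structure): chi(E) = chi(B) * chi(F).
chi(Sigma_3) = -4, chi(Sigma_16) = -30.
chi(E) = (-4) * (-30) = 120

120


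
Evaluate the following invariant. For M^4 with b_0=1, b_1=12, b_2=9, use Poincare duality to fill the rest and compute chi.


By Poincare duality b_k = b_{4-k}, so full Betti numbers: b_0=1, b_1=12, b_2=9, b_3=12, b_4=1.
chi = sum (-1)^k b_k = -13

-13


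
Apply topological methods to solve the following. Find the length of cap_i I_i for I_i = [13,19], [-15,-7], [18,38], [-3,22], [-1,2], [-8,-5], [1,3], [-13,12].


Intersection = [max(a_i), min(b_i)] = [18, -7].
Since 18 > -7, the intersection is empty.
Length = 0

0


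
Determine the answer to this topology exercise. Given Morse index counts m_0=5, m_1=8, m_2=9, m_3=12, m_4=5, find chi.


Morse theory: chi(M) = sum_k (-1)^k m_k where m_k = #(index-k critical points).
= (5) + (-8) + (9) + (-12) + (5) = -1

-1


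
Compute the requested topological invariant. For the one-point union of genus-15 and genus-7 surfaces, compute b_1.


For a wedge: H_1(A v B) = H_1(A) + H_1(B).
b_1(Sigma_15) = 30, b_1(Sigma_7) = 14.
b_1 = 30 + 14 = 44

44


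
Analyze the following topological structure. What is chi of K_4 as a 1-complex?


K_4: V = 4, E = C(4,2) = 6.
chi = V - E = 4 - 6 = -2

-2


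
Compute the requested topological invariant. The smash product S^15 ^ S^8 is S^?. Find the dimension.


S^m ^ S^n = S^{m+n}.
k = 15 + 8 = 23

23


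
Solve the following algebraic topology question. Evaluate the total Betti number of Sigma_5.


For Sigma_5: b_0 = 1, b_1 = 2g = 10, b_2 = 1.
Total = 1 + 10 + 1 = 12

12


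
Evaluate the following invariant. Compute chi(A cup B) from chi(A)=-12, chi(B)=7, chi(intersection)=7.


chi(A cup B) = chi(A) + chi(B) - chi(A cap B)
= -12 + (7) - (7)
= -12

-12


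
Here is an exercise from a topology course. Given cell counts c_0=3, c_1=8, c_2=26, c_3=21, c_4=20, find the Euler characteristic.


chi = sum_k (-1)^k c_k.
= (-1)^0*3 + (-1)^1*8 + (-1)^2*26 + (-1)^3*21 + (-1)^4*20
= (3) + (-8) + (26) + (-21) + (20)
= 20

20


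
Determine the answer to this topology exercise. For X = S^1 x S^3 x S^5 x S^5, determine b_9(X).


Each S^d has Poincare polynomial 1 + t^d.
The product S^1 x S^3 x S^5 x S^5 has Poincare polynomial prod(1+t^d_i).
Expanding: b_0=1, b_1=1, b_3=1, b_4=1, b_5=2, b_6=2, b_8=2, b_9=2, b_10=1, b_11=1, b_13=1, b_14=1.
b_9 = 2

2


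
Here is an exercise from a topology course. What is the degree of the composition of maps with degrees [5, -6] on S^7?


Degree is multiplicative: deg(composition) = product of degrees.
= (5) * (-6) = -30

-30


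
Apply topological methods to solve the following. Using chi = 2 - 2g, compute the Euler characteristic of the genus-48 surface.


For a closed orientable surface of genus g: chi = 2 - 2g.
Here g = 48.
chi = 2 - 2*48 = 2 - 96 = -94

-94


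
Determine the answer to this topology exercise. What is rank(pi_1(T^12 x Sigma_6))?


pi_1(A x B) = pi_1(A) x pi_1(B); rank of abelianization = b_1.
b_1(T^12) = 12, b_1(Sigma_6) = 2*6 = 12.
b_1(product) = 12 + 12 = 24

24


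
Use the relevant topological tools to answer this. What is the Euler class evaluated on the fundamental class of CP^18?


For any closed oriented manifold, <e(TM),[M]> = chi(M).
chi(CP^18) = 18+1 = 19

19


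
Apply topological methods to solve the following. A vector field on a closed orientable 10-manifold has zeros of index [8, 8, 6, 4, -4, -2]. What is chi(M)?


Poincare-Hopf: chi(M) = sum of indices of zeros.
chi = (8) + (8) + (6) + (4) + (-4) + (-2) = 20

20


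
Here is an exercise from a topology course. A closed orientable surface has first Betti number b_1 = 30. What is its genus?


For a closed orientable surface: b_1 = 2g.
30 = 2g
g = 30 / 2 = 15

15


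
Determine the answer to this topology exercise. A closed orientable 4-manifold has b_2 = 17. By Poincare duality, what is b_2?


Poincare duality for closed orientable n-manifolds: b_k = b_{n-k}.
Here n = 4, so b_2 = b_2 = 17

17


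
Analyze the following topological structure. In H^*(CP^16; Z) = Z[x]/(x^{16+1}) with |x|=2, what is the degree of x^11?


|x| = 2 in H^*(CP^n).
|x^11| = 11 * |x| = 11 * 2 = 22

22


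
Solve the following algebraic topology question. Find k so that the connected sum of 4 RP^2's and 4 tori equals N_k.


Since a >= 1, the sum is non-orientable; each T^2 can be replaced by RP^2 # RP^2 (since T^2#RP^2 = 3RP^2).
Total crosscaps k = 4 + 2*4 = 12.
Check via chi: chi = 4*1 + 4*0 - (4+4-1)*2 = -10 = 2 - k = -10. Consistent.

12


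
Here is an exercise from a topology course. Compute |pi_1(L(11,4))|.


pi_1(L(p,q)) = Z/pZ for any q coprime to p.
|pi_1(L(11,4))| = 11

11


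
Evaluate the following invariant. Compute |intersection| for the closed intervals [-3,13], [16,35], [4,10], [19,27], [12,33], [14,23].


Intersection = [max(a_i), min(b_i)] = [19, 10].
Since 19 > 10, the intersection is empty.
Length = 0

0


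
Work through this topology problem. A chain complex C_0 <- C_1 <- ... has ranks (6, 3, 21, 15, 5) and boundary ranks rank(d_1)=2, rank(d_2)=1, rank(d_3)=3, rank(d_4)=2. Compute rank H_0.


rank H_k = rank(ker d_k) - rank(im d_{k+1}).
rank(ker d_0) = rank(C_0) - rank(d_0) = 6 - 0 = 6.
rank(im d_{0+1}) = 2.
rank H_0 = 6 - 2 = 4

4


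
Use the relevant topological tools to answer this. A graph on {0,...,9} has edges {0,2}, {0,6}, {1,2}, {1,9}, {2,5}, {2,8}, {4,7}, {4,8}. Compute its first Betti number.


b_1 = E - V + (number of components).
E = 8, V = 10, components = 2.
b_1 = 8 - 10 + 2 = 0

0


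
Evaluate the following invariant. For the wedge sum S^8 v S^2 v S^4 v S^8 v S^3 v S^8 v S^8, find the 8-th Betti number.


For a wedge of spheres, H_k (k>0) is free on one generator per sphere of dimension k.
Spheres of dimension 8: count = 4.
b_8 = 4

4


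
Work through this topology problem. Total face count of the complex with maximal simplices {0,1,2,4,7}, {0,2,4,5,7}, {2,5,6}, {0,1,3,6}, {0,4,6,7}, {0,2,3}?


Each maximal simplex on m vertices has 2^m - 1 nonempty faces.
Take the union (dedupe shared faces).
Total distinct faces = 70

70


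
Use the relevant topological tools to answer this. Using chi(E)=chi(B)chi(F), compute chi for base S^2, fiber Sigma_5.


chi(S^2) = 2 (n even), chi(Sigma_5) = 2 - 2*5 = -8.
chi(E) = 2 * (-8) = -16

-16


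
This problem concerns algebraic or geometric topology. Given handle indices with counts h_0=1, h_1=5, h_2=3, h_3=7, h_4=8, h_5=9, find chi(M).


Handles of index k contribute (-1)^k to chi (same as CW cells).
chi = (1) + (-5) + (3) + (-7) + (8) + (-9) = -9

-9


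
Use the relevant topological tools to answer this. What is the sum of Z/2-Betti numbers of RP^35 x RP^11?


dim H^*(RP^n; Z/2) = n+1 (one Z/2 in each degree 0..n).
Total Betti number is multiplicative.
Total = (35+1) * (11+1) = 36 * 12 = 432

432


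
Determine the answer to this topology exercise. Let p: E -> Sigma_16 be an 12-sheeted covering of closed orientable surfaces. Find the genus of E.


For an n-sheeted cover: chi(E) = n * chi(B).
chi(Sigma_16) = 2 - 2*16 = -30.
chi(E) = 12 * (-30) = -360.
genus(E) = (2 - chi(E))/2 = (2 - (-360))/2 = 362/2 = 181

181


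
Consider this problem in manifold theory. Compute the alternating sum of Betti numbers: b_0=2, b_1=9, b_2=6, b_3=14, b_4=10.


chi = sum_k (-1)^k b_k.
= (2) + (-9) + (6) + (-14) + (10)
= -5

-5


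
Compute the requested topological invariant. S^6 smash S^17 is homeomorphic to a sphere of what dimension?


S^m ^ S^n = S^{m+n}.
k = 6 + 17 = 23

23


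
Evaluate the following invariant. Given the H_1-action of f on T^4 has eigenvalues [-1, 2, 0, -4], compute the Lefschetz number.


For a torus self-map: L(f) = det(I - A) where A acts on H_1.
L(f) = (1--1) * (1-2) * (1-0) * (1--4) = 2 * -1 * 1 * 5 = -10

-10


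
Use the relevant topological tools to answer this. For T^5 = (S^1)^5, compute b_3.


By the Kunneth formula, b_k(T^n) = C(n,k).
b_3(T^5) = C(5,3).
C(5,3) = 5!/(3!*2!) = 10

10


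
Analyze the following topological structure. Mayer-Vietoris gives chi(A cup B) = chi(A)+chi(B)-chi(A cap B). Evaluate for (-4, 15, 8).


chi(A cup B) = chi(A) + chi(B) - chi(A cap B)
= -4 + (15) - (8)
= 3

3


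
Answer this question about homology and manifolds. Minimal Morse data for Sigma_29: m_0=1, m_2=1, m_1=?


A perfect Morse function has m_k = b_k.
For Sigma_29: b_0=1, b_1=2g=58, b_2=1.
Saddles m_1 = 2g = 58

58


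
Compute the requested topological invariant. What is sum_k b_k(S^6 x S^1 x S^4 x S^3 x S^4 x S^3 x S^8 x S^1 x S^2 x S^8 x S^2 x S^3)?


Total Betti number is multiplicative under products.
Each S^d (d>=1) has total Betti number 2.
There are 12 sphere factors.
Total = 2^12 = 4096

4096


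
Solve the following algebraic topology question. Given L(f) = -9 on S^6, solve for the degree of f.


L(f) = 1 + (-1)^6 deg(f) on S^6.
-9 = 1 + (-1)^6 * deg(f)
(-1)^6 * deg(f) = -10
deg(f) = -10

-10


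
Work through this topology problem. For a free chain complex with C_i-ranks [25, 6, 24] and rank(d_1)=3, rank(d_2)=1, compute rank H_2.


rank H_k = rank(ker d_k) - rank(im d_{k+1}).
rank(ker d_2) = rank(C_2) - rank(d_2) = 24 - 1 = 23.
rank(im d_{2+1}) = 0.
rank H_2 = 23 - 0 = 23

23


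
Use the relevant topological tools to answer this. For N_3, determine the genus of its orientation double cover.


chi(N_3) = 2 - 3 = -1.
Double cover: chi(Sigma_g) = 2 * chi(N_3) = 2*(-1) = -2.
2 - 2g = -2, so g = (2 - (-2))/2 = 4/2 = 2

2


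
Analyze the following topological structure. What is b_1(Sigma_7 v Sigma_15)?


For a wedge: H_1(A v B) = H_1(A) + H_1(B).
b_1(Sigma_7) = 14, b_1(Sigma_15) = 30.
b_1 = 14 + 30 = 44

44


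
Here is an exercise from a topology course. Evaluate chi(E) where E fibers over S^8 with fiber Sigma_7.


chi(S^8) = 2 (n even), chi(Sigma_7) = 2 - 2*7 = -12.
chi(E) = 2 * (-12) = -24

-24


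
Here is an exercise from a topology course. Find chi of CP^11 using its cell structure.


CP^11 has one cell in each even dimension 0, 2, ..., 2*11 (11+1 cells total).
All cells are even-dimensional, so chi = number of cells.
chi = 11 + 1 = 12

12


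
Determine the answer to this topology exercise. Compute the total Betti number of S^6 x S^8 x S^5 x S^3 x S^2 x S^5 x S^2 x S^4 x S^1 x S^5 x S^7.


Total Betti number is multiplicative under products.
Each S^d (d>=1) has total Betti number 2.
There are 11 sphere factors.
Total = 2^11 = 2048

2048


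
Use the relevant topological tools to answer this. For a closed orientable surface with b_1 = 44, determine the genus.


For a closed orientable surface: b_1 = 2g.
44 = 2g
g = 44 / 2 = 22

22


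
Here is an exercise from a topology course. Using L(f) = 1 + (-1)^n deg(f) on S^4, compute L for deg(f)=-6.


On S^4: L(f) = tr(f_0*) + (-1)^4 tr(f_4*) = 1 + (-1)^4 * deg(f).
L(f) = 1 + (-1)^4 * -6 = 1 + -6 = -5

-5
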